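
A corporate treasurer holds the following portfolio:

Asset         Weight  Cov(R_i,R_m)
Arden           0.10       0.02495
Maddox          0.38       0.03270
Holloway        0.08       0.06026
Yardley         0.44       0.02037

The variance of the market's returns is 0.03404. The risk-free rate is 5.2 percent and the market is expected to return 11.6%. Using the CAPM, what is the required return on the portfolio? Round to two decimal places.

β_Arden = 0.02495 / 0.03404 = 0.7330
β_Maddox = 0.03270 / 0.03404 = 0.9606
β_Holloway = 0.06026 / 0.03404 = 1.7703
β_Yardley = 0.02037 / 0.03404 = 0.5984
β_P = Σ w_i β_i = 0.10×0.7330 + 0.38×0.9606 + 0.08×1.7703 + 0.44×0.5984 = 0.8432
MRP = 11.6% − 5.2% = 6.40%
E(R_P) = R_f + β_P × MRP = 5.2% + 0.8432 × 6.4% = 10.60%

10.60%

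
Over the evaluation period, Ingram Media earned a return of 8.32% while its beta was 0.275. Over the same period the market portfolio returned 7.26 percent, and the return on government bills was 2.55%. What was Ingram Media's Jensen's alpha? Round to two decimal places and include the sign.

+4.47%

Market excess return = 7.26% − 2.55% = 4.71%
CAPM benchmark = R_f + β(R_m − R_f) = 2.55% + 0.275 × 4.71% = 3.84525%
α = actual − benchmark = 8.32% − 3.84525% = +4.47%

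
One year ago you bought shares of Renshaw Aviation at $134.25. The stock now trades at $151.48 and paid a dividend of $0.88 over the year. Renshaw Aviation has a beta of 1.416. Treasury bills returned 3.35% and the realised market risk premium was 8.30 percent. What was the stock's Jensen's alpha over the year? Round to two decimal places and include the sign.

-1.61%

Realised HPR = (P1 + D1 − P0) / P0 = (151.48 + 0.88 − 134.25) / 134.25 = 18.11 / 134.25 = 13.4898%
CAPM required = R_f + β·MRP = 3.35% + 1.416 × 8.30% = 15.10280%
α = realised − required = 13.4898% − 15.10280% = -1.61%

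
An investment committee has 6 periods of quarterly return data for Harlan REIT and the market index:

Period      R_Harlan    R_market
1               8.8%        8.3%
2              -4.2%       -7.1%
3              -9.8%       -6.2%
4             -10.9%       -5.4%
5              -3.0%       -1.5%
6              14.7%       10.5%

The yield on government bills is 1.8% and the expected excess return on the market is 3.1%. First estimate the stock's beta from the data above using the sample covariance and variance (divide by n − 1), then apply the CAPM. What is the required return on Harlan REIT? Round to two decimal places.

5.74%

Mean R_i = (8.8 − 4.2 − 9.8 − 10.9 − 3.0 + 14.7) / 6 = -0.7333%
Mean R_m = (8.3 − 7.1 − 6.2 − 5.4 − 1.5 + 10.5) / 6 = -0.2333%
Σ(R_i − R̄_i)(R_m − R̄_m) = 380.3033  ⇒  Cov = 380.3033 / 5 = 76.0607
Σ(R_m − R̄_m)² = 299.0733  ⇒  Var(R_m) = 299.0733 / 5 = 59.8147
β = Cov / Var(R_m) = 76.0607 / 59.8147 = 1.2716
E(R) = R_f + β × MRP = 1.8% + 1.2716 × 3.1% = 5.74%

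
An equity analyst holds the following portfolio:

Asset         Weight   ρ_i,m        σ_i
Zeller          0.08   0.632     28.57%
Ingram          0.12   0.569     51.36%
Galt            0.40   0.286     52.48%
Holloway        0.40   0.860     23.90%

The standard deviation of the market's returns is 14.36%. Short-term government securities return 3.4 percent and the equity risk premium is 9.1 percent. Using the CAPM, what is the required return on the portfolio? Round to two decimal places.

β_Zeller = 0.632 × 28.57% / 14.36% = 1.2574
β_Ingram = 0.569 × 51.36% / 14.36% = 2.0351
β_Galt = 0.286 × 52.48% / 14.36% = 1.0452
β_Holloway = 0.860 × 23.90% / 14.36% = 1.4313
β_P = Σ w_i β_i = 0.08×1.2574 + 0.12×2.0351 + 0.40×1.0452 + 0.40×1.4313 = 1.3354
E(R_P) = R_f + β_P × MRP = 3.4% + 1.3354 × 9.1% = 15.55%

15.55%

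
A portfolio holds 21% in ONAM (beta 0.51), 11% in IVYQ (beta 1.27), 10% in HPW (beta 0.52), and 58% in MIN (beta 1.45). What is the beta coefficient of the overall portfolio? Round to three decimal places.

β_P = Σ w_i β_i = 0.21×0.51 + 0.11×1.27 + 0.10×0.52 + 0.58×1.45 = 1.1398

1.140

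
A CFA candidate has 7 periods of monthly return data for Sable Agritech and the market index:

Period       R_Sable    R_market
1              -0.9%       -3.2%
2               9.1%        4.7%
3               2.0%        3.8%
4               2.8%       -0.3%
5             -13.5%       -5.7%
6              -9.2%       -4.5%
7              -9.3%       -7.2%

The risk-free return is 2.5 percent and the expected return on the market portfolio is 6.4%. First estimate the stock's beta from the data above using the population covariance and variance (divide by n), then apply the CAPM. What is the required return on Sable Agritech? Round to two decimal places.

8.65%

Mean R_i = (-0.9 + 9.1 + 2.0 + 2.8 − 13.5 − 9.2 − 9.3) / 7 = -2.7143%
Mean R_m = (-3.2 + 4.7 + 3.8 − 0.3 − 5.7 − 4.5 − 7.2) / 7 = -1.7714%
Σ(R_i − R̄_i)(R_m − R̄_m) = 204.0629  ⇒  Cov = 204.0629 / 7 = 29.1518
Σ(R_m − R̄_m)² = 129.4743  ⇒  Var(R_m) = 129.4743 / 7 = 18.4963
β = Cov / Var(R_m) = 29.1518 / 18.4963 = 1.5761
MRP = 6.4% − 2.5% = 3.90%
E(R) = R_f + β × MRP = 2.5% + 1.5761 × 3.9% = 8.65%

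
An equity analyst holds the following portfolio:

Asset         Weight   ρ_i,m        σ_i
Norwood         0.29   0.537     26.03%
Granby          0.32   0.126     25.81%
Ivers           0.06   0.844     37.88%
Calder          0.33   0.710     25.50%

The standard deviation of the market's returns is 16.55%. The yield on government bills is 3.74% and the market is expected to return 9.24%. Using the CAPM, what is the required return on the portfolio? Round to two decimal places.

β_Norwood = 0.537 × 26.03% / 16.55% = 0.8446
β_Granby = 0.126 × 25.81% / 16.55% = 0.1965
β_Ivers = 0.844 × 37.88% / 16.55% = 1.9318
β_Calder = 0.710 × 25.50% / 16.55% = 1.0940
β_P = Σ w_i β_i = 0.29×0.8446 + 0.32×0.1965 + 0.06×1.9318 + 0.33×1.0940 = 0.7847
MRP = 9.24% − 3.74% = 5.50%
E(R_P) = R_f + β_P × MRP = 3.74% + 0.7847 × 5.50% = 8.06%

8.06%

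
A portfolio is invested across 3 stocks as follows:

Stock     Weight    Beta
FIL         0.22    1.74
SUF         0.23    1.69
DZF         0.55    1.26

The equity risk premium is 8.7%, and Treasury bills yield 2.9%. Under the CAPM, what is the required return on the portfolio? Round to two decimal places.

β_P = Σ w_i β_i = 0.22×1.74 + 0.23×1.69 + 0.55×1.26 = 1.4645
E(R_P) = R_f + β_P × MRP = 2.9% + 1.4645 × 8.7% = 15.64%

15.64%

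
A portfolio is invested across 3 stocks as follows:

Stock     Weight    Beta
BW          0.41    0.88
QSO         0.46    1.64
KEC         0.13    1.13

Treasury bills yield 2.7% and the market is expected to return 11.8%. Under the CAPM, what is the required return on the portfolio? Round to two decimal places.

14.19%

β_P = Σ w_i β_i = 0.41×0.88 + 0.46×1.64 + 0.13×1.13 = 1.2621
MRP = 11.8% − 2.7% = 9.10%
E(R_P) = R_f + β_P × MRP = 2.7% + 1.2621 × 9.1% = 14.19%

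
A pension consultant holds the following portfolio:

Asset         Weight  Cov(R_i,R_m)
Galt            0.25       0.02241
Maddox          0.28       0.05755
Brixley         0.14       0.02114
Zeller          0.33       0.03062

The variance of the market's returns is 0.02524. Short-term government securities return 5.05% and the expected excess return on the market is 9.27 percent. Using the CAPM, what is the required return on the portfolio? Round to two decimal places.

β_Galt = 0.02241 / 0.02524 = 0.8879
β_Maddox = 0.05755 / 0.02524 = 2.2801
β_Brixley = 0.02114 / 0.02524 = 0.8376
β_Zeller = 0.03062 / 0.02524 = 1.2132
β_P = Σ w_i β_i = 0.25×0.8879 + 0.28×2.2801 + 0.14×0.8376 + 0.33×1.2132 = 1.3780
E(R_P) = R_f + β_P × MRP = 5.05% + 1.3780 × 9.27% = 17.82%

17.82%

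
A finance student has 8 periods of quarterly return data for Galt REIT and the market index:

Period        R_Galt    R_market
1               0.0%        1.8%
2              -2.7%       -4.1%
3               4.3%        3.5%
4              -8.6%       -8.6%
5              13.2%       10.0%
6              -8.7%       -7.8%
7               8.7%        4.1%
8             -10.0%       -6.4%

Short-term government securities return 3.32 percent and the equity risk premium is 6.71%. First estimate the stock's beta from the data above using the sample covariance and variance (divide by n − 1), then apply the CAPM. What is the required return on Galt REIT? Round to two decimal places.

Mean R_i = (0.0 − 2.7 + 4.3 − 8.6 + 13.2 − 8.7 + 8.7 − 10.0) / 8 = -0.4750%
Mean R_m = (1.8 − 4.1 + 3.5 − 8.6 + 10.0 − 7.8 + 4.1 − 6.4) / 8 = -0.9375%
Σ(R_i − R̄_i)(R_m − R̄_m) = 396.0475  ⇒  Cov = 396.0475 / 7 = 56.5782
Σ(R_m − R̄_m)² = 317.8388  ⇒  Var(R_m) = 317.8388 / 7 = 45.4055
β = Cov / Var(R_m) = 56.5782 / 45.4055 = 1.2461
E(R) = R_f + β × MRP = 3.32% + 1.2461 × 6.71% = 11.68%

11.68%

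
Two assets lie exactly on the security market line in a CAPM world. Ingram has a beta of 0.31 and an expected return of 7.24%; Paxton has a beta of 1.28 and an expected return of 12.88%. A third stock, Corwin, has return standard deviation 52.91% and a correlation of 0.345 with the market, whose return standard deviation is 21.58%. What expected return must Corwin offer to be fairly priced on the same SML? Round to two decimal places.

MRP = (12.88% − 7.24%) / (1.28 − 0.31) = 5.8144%
R_f = 7.24% − 0.31 × 5.8144% = 5.4375%
β_Corwin = ρ·σ_i/σ_m = 0.345 × 52.91 / 21.58 = 0.8459
E(R_Corwin) = R_f + β × MRP = 5.4375% + 0.8459 × 5.8144% = 10.36%

10.36%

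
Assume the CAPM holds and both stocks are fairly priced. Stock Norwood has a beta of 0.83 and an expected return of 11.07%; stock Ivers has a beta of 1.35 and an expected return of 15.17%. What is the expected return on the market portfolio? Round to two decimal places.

Both satisfy E(R) = R_f + β·MRP, so the slope of the SML is
MRP = (15.17% − 11.07%) / (1.35 − 0.83) = 4.10% / 0.52 = 7.8846%
R_f = E(R_Norwood) − β_Norwood·MRP = 11.07% − 0.83 × 7.8846% = 4.5258%
E(R_m) = R_f + MRP = 4.5258% + 7.8846% = 12.41%

12.41%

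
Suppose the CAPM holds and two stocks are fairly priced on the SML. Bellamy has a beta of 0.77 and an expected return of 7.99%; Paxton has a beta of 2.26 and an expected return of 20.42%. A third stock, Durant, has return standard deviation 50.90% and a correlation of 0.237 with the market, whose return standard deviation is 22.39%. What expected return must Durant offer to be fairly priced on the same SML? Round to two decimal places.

6.06%

MRP = (20.42% − 7.99%) / (2.26 − 0.77) = 8.3423%
R_f = 7.99% − 0.77 × 8.3423% = 1.5664%
β_Durant = ρ·σ_i/σ_m = 0.237 × 50.90 / 22.39 = 0.5388
E(R_Durant) = R_f + β × MRP = 1.5664% + 0.5388 × 8.3423% = 6.06%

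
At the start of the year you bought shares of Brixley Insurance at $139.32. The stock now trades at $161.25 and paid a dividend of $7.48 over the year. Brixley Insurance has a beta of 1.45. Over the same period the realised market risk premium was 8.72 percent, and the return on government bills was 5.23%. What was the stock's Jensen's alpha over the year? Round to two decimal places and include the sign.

Realised HPR = (P1 + D1 − P0) / P0 = (161.25 + 7.48 − 139.32) / 139.32 = 29.41 / 139.32 = 21.1097%
CAPM required = R_f + β·MRP = 5.23% + 1.45 × 8.72% = 17.8740%
α = realised − required = 21.1097% − 17.8740% = +3.24%

+3.24%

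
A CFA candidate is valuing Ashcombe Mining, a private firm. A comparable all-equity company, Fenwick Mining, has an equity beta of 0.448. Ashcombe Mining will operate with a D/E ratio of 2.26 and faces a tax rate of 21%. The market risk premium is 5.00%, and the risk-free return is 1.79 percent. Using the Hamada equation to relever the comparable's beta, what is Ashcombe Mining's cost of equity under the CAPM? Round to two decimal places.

8.03%

β_L = β_U × [1 + (1 − t)(D/E)] = 0.448 × [1 + (1 − 0.21) × 2.26]
    = 0.448 × [1 + 0.79 × 2.26] = 0.448 × 2.7854 = 1.2479
E(R) = R_f + β_L × MRP = 1.79% + 1.2479 × 5.00% = 8.03%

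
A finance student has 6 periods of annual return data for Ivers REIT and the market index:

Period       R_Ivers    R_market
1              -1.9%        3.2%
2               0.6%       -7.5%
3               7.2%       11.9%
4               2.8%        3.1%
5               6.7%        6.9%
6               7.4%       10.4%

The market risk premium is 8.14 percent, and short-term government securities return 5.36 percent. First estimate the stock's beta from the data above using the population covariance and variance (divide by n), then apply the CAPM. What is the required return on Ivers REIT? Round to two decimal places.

Mean R_i = (-1.9 + 0.6 + 7.2 + 2.8 + 6.7 + 7.4) / 6 = 3.8000%
Mean R_m = (3.2 − 7.5 + 11.9 + 3.1 + 6.9 + 10.4) / 6 = 4.6667%
Σ(R_i − R̄_i)(R_m − R̄_m) = 100.5700  ⇒  Cov = 100.5700 / 6 = 16.7617
Σ(R_m − R̄_m)² = 242.8133  ⇒  Var(R_m) = 242.8133 / 6 = 40.4689
β = Cov / Var(R_m) = 16.7617 / 40.4689 = 0.4142
E(R) = R_f + β × MRP = 5.36% + 0.4142 × 8.14% = 8.73%

8.73%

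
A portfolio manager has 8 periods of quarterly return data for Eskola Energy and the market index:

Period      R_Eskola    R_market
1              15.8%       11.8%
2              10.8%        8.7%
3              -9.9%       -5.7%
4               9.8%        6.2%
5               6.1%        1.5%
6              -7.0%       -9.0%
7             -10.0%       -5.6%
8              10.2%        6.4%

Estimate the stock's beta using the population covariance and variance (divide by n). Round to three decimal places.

1.310

Mean R_i = (15.8 + 10.8 − 9.9 + 9.8 + 6.1 − 7.0 − 10.0 + 10.2) / 8 = 3.2250%
Mean R_m = (11.8 + 8.7 − 5.7 + 6.2 + 1.5 − 9.0 − 5.6 + 6.4) / 8 = 1.7875%
Σ(R_i − R̄_i)(R_m − R̄_m) = 544.9025  ⇒  Cov = 544.9025 / 8 = 68.1128
Σ(R_m − R̄_m)² = 415.8688  ⇒  Var(R_m) = 415.8688 / 8 = 51.9836
β = Cov / Var(R_m) = 68.1128 / 51.9836 = 1.3103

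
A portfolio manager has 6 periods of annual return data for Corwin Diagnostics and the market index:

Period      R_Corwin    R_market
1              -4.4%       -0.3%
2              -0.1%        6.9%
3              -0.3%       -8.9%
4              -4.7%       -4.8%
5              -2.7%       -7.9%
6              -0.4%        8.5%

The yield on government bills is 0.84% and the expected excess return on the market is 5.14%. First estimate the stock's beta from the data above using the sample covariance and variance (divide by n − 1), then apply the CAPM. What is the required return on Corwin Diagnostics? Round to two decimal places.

1.40%

Mean R_i = (-4.4 − 0.1 − 0.3 − 4.7 − 2.7 − 0.4) / 6 = -2.1000%
Mean R_m = (-0.3 + 6.9 − 8.9 − 4.8 − 7.9 + 8.5) / 6 = -1.0833%
Σ(R_i − R̄_i)(R_m − R̄_m) = 30.1400  ⇒  Cov = 30.1400 / 5 = 6.0280
Σ(R_m − R̄_m)² = 277.5683  ⇒  Var(R_m) = 277.5683 / 5 = 55.5137
β = Cov / Var(R_m) = 6.0280 / 55.5137 = 0.1086
E(R) = R_f + β × MRP = 0.84% + 0.1086 × 5.14% = 1.40%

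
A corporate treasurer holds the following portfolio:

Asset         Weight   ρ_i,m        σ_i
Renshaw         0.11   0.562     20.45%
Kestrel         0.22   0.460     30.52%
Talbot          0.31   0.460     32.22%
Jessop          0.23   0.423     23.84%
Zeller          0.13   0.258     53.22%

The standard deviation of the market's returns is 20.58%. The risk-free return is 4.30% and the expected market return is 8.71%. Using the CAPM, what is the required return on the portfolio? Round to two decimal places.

β_Renshaw = 0.562 × 20.45% / 20.58% = 0.5584
β_Kestrel = 0.460 × 30.52% / 20.58% = 0.6822
β_Talbot = 0.460 × 32.22% / 20.58% = 0.7202
β_Jessop = 0.423 × 23.84% / 20.58% = 0.4900
β_Zeller = 0.258 × 53.22% / 20.58% = 0.6672
β_P = Σ w_i β_i = 0.11×0.5584 + 0.22×0.6822 + 0.31×0.7202 + 0.23×0.4900 + 0.13×0.6672 = 0.6342
MRP = 8.71% − 4.30% = 4.41%
E(R_P) = R_f + β_P × MRP = 4.30% + 0.6342 × 4.41% = 7.10%

7.10%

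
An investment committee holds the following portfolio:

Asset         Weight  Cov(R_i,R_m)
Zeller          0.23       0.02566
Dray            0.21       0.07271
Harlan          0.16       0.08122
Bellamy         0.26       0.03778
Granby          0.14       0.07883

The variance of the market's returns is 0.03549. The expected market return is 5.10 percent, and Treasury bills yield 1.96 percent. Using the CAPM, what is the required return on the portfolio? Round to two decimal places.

6.83%

β_Zeller = 0.02566 / 0.03549 = 0.7230
β_Dray = 0.07271 / 0.03549 = 2.0487
β_Harlan = 0.08122 / 0.03549 = 2.2885
β_Bellamy = 0.03778 / 0.03549 = 1.0645
β_Granby = 0.07883 / 0.03549 = 2.2212
β_P = Σ w_i β_i = 0.23×0.7230 + 0.21×2.0487 + 0.16×2.2885 + 0.26×1.0645 + 0.14×2.2212 = 1.5504
MRP = 5.10% − 1.96% = 3.14%
E(R_P) = R_f + β_P × MRP = 1.96% + 1.5504 × 3.14% = 6.83%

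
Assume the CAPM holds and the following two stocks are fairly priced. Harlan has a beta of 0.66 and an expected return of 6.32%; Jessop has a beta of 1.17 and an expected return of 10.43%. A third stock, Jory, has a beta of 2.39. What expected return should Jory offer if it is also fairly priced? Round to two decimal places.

20.26%

MRP (SML slope) = (10.43% − 6.32%) / (1.17 − 0.66) = 4.11% / 0.51 = 8.0588%
R_f (intercept) = 6.32% − 0.66 × 8.0588% = 1.0012%
E(R_Jory) = R_f + β × MRP = 1.0012% + 2.39 × 8.0588% = 20.26%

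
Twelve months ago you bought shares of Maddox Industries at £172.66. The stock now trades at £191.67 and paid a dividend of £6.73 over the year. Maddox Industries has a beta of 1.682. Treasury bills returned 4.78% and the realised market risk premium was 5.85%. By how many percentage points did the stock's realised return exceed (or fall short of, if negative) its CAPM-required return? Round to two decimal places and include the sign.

Realised HPR = (P1 + D1 − P0) / P0 = (191.67 + 6.73 − 172.66) / 172.66 = 25.74 / 172.66 = 14.9079%
CAPM required = R_f + β·MRP = 4.78% + 1.682 × 5.85% = 14.61970%
α = realised − required = 14.9079% − 14.61970% = +0.29%

+0.29%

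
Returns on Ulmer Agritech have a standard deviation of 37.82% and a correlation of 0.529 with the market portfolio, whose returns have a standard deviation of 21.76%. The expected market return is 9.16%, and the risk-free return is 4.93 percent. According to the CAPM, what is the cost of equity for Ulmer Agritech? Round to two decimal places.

β = ρ × σ_i / σ_m = 0.529 × 37.82% / 21.76% = 0.9194
MRP = 9.16% − 4.93% = 4.23%
E(R) = 4.93% + 0.9194 × 4.23% = 8.82%

8.82%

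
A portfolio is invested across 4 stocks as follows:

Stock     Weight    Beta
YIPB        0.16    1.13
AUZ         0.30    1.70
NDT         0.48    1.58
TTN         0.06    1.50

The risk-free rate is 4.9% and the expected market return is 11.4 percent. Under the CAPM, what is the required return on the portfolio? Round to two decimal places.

14.90%

β_P = Σ w_i β_i = 0.16×1.13 + 0.30×1.70 + 0.48×1.58 + 0.06×1.50 = 1.5392
MRP = 11.4% − 4.9% = 6.50%
E(R_P) = R_f + β_P × MRP = 4.9% + 1.5392 × 6.5% = 14.90%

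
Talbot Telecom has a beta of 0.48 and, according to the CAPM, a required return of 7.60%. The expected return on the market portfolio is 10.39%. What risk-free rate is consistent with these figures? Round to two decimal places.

E(R) = R_f + β(E(R_m) − R_f) = R_f(1 − β) + β·E(R_m)
7.60% = R_f × (1 − 0.48) + 0.48 × 10.39%
7.60% = R_f × 0.52 + 4.9872%
R_f = (7.60% − 4.9872%) / 0.52 = 5.02%

5.02%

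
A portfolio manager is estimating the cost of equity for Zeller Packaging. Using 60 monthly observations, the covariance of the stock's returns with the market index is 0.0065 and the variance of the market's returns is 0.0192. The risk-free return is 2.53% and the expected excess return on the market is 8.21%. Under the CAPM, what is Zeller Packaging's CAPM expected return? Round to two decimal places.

β = Cov(R_i, R_m) / Var(R_m) = 0.0065 / 0.0192 = 0.3385
E(R) = R_f + β × MRP = 2.53% + 0.3385 × 8.21% = 5.31%

5.31%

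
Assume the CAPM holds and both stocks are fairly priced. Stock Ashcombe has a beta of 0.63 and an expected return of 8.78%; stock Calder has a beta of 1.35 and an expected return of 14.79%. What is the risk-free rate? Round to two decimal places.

Both satisfy E(R) = R_f + β·MRP, so the slope of the SML is
MRP = (14.79% − 8.78%) / (1.35 − 0.63) = 6.01% / 0.72 = 8.3472%
R_f = E(R_Ashcombe) − β_Ashcombe·MRP = 8.78% − 0.63 × 8.3472% = 3.5213%

3.52%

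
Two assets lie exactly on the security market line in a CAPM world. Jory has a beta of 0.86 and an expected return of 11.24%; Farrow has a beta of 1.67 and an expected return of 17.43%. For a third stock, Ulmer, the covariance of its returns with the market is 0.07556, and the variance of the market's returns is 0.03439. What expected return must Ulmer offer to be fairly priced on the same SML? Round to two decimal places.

MRP = (17.43% − 11.24%) / (1.67 − 0.86) = 7.6420%
R_f = 11.24% − 0.86 × 7.6420% = 4.6679%
β_Ulmer = Cov / Var(R_m) = 0.07556 / 0.03439 = 2.1972
E(R_Ulmer) = R_f + β × MRP = 4.6679% + 2.1972 × 7.6420% = 21.46%

21.46%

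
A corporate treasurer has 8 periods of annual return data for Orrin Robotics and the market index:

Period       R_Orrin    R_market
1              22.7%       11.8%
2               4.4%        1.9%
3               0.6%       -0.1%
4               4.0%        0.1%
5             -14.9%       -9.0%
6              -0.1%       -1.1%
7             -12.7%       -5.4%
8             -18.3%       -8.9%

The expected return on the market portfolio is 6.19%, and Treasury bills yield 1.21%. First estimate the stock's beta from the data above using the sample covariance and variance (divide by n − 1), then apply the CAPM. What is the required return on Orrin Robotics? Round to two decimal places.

Mean R_i = (22.7 + 4.4 + 0.6 + 4.0 − 14.9 − 0.1 − 12.7 − 18.3) / 8 = -1.7875%
Mean R_m = (11.8 + 1.9 − 0.1 + 0.1 − 9.0 − 1.1 − 5.4 − 8.9) / 8 = -1.3375%
Σ(R_i − R̄_i)(R_m − R̄_m) = 623.0938  ⇒  Cov = 623.0938 / 7 = 89.0134
Σ(R_m − R̄_m)² = 319.1388  ⇒  Var(R_m) = 319.1388 / 7 = 45.5913
β = Cov / Var(R_m) = 89.0134 / 45.5913 = 1.9524
MRP = 6.19% − 1.21% = 4.98%
E(R) = R_f + β × MRP = 1.21% + 1.9524 × 4.98% = 10.93%

10.93%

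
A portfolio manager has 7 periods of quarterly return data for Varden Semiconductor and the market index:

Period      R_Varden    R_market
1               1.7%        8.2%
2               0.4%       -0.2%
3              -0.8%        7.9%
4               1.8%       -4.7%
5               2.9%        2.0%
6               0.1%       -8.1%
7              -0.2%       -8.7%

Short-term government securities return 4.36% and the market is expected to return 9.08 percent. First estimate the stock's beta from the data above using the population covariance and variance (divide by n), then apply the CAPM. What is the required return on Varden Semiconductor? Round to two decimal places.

4.50%

Mean R_i = (1.7 + 0.4 − 0.8 + 1.8 + 2.9 + 0.1 − 0.2) / 7 = 0.8429%
Mean R_m = (8.2 − 0.2 + 7.9 − 4.7 + 2.0 − 8.1 − 8.7) / 7 = -0.5143%
Σ(R_i − R̄_i)(R_m − R̄_m) = 8.8443  ⇒  Cov = 8.8443 / 7 = 1.2635
Σ(R_m − R̄_m)² = 295.2286  ⇒  Var(R_m) = 295.2286 / 7 = 42.1755
β = Cov / Var(R_m) = 1.2635 / 42.1755 = 0.0300
MRP = 9.08% − 4.36% = 4.72%
E(R) = R_f + β × MRP = 4.36% + 0.0300 × 4.72% = 4.50%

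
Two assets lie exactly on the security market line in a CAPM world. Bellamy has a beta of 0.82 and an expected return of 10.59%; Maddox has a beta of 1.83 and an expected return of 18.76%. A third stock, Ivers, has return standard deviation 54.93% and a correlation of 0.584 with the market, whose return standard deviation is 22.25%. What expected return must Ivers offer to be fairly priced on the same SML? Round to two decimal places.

MRP = (18.76% − 10.59%) / (1.83 − 0.82) = 8.0891%
R_f = 10.59% − 0.82 × 8.0891% = 3.9569%
β_Ivers = ρ·σ_i/σ_m = 0.584 × 54.93 / 22.25 = 1.4418
E(R_Ivers) = R_f + β × MRP = 3.9569% + 1.4418 × 8.0891% = 15.62%

15.62%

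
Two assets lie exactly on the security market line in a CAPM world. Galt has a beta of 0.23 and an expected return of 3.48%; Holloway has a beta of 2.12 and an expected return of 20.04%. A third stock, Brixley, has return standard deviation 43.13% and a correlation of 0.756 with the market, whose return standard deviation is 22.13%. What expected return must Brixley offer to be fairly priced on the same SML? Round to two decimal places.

14.37%

MRP = (20.04% − 3.48%) / (2.12 − 0.23) = 8.7619%
R_f = 3.48% − 0.23 × 8.7619% = 1.4648%
β_Brixley = ρ·σ_i/σ_m = 0.756 × 43.13 / 22.13 = 1.4734
E(R_Brixley) = R_f + β × MRP = 1.4648% + 1.4734 × 8.7619% = 14.37%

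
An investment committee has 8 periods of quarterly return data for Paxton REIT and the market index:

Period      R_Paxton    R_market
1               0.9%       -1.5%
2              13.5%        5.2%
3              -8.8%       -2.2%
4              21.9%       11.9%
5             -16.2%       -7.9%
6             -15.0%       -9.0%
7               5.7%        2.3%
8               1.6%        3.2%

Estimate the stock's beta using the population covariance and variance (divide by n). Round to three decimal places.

1.883

Mean R_i = (0.9 + 13.5 − 8.8 + 21.9 − 16.2 − 15.0 + 5.7 + 1.6) / 8 = 0.4500%
Mean R_m = (-1.5 + 5.2 − 2.2 + 11.9 − 7.9 − 9.0 + 2.3 + 3.2) / 8 = 0.2500%
Σ(R_i − R̄_i)(R_m − R̄_m) = 629.1300  ⇒  Cov = 629.1300 / 8 = 78.6413
Σ(R_m − R̄_m)² = 334.1800  ⇒  Var(R_m) = 334.1800 / 8 = 41.7725
β = Cov / Var(R_m) = 78.6413 / 41.7725 = 1.8826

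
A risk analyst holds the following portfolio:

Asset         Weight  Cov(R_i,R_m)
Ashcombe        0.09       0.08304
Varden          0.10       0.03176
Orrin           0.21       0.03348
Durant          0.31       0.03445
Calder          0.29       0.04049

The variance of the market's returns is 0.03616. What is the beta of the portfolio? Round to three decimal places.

1.109

β_Ashcombe = 0.08304 / 0.03616 = 2.2965
β_Varden = 0.03176 / 0.03616 = 0.8783
β_Orrin = 0.03348 / 0.03616 = 0.9259
β_Durant = 0.03445 / 0.03616 = 0.9527
β_Calder = 0.04049 / 0.03616 = 1.1197
β_P = Σ w_i β_i = 0.09×2.2965 + 0.10×0.8783 + 0.21×0.9259 + 0.31×0.9527 + 0.29×1.1197 = 1.1090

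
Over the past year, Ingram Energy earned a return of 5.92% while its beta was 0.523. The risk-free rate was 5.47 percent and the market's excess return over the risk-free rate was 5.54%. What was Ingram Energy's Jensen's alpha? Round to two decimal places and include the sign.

CAPM benchmark = R_f + β(R_m − R_f) = 5.47% + 0.523 × 5.54% = 8.36742%
α = actual − benchmark = 5.92% − 8.36742% = -2.45%

-2.45%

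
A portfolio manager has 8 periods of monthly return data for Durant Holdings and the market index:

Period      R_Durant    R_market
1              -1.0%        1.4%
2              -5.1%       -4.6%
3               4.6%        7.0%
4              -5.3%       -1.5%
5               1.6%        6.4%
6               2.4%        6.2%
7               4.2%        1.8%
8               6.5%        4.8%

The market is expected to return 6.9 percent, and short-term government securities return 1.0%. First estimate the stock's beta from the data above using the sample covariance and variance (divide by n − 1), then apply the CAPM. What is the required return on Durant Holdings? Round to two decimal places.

6.06%

Mean R_i = (-1.0 − 5.1 + 4.6 − 5.3 + 1.6 + 2.4 + 4.2 + 6.5) / 8 = 0.9875%
Mean R_m = (1.4 − 4.6 + 7.0 − 1.5 + 6.4 + 6.2 + 1.8 + 4.8) / 8 = 2.6875%
Σ(R_i − R̄_i)(R_m − R̄_m) = 104.8588  ⇒  Cov = 104.8588 / 7 = 14.9798
Σ(R_m − R̄_m)² = 122.2688  ⇒  Var(R_m) = 122.2688 / 7 = 17.4670
β = Cov / Var(R_m) = 14.9798 / 17.4670 = 0.8576
MRP = 6.9% − 1.0% = 5.90%
E(R) = R_f + β × MRP = 1.0% + 0.8576 × 5.9% = 6.06%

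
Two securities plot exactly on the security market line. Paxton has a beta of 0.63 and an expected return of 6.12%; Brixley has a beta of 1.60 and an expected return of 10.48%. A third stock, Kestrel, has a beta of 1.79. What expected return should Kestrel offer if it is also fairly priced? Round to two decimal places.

11.33%

MRP (SML slope) = (10.48% − 6.12%) / (1.60 − 0.63) = 4.36% / 0.97 = 4.4948%
R_f (intercept) = 6.12% − 0.63 × 4.4948% = 3.2883%
E(R_Kestrel) = R_f + β × MRP = 3.2883% + 1.79 × 4.4948% = 11.33%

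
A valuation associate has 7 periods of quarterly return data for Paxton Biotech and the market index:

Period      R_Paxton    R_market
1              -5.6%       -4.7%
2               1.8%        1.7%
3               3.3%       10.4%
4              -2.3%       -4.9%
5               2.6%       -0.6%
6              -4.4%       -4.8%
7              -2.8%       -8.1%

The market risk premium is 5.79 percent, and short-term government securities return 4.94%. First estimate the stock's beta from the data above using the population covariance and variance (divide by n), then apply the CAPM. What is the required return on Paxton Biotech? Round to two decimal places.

7.61%

Mean R_i = (-5.6 + 1.8 + 3.3 − 2.3 + 2.6 − 4.4 − 2.8) / 7 = -1.0571%
Mean R_m = (-4.7 + 1.7 + 10.4 − 4.9 − 0.6 − 4.8 − 8.1) / 7 = -1.5714%
Σ(R_i − R̄_i)(R_m − R̄_m) = 105.5814  ⇒  Cov = 105.5814 / 7 = 15.0831
Σ(R_m − R̄_m)² = 228.8743  ⇒  Var(R_m) = 228.8743 / 7 = 32.6963
β = Cov / Var(R_m) = 15.0831 / 32.6963 = 0.4613
E(R) = R_f + β × MRP = 4.94% + 0.4613 × 5.79% = 7.61%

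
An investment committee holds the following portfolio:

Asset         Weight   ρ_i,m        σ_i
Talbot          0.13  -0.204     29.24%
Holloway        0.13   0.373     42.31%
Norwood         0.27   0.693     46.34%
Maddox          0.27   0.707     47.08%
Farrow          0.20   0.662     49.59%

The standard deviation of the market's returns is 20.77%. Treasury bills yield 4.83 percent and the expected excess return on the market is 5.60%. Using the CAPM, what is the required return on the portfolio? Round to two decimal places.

11.71%

β_Talbot = -0.204 × 29.24% / 20.77% = -0.2872
β_Holloway = 0.373 × 42.31% / 20.77% = 0.7598
β_Norwood = 0.693 × 46.34% / 20.77% = 1.5462
β_Maddox = 0.707 × 47.08% / 20.77% = 1.6026
β_Farrow = 0.662 × 49.59% / 20.77% = 1.5806
β_P = Σ w_i β_i = 0.13×-0.2872 + 0.13×0.7598 + 0.27×1.5462 + 0.27×1.6026 + 0.20×1.5806 = 1.2277
E(R_P) = R_f + β_P × MRP = 4.83% + 1.2277 × 5.60% = 11.71%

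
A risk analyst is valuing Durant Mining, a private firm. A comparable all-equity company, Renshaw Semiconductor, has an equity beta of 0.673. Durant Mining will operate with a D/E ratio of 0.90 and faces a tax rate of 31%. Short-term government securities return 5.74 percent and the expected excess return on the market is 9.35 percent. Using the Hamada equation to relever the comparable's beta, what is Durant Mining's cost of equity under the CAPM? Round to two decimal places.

15.94%

β_L = β_U × [1 + (1 − t)(D/E)] = 0.673 × [1 + (1 − 0.31) × 0.90]
    = 0.673 × [1 + 0.69 × 0.90] = 0.673 × 1.6210 = 1.0909
E(R) = R_f + β_L × MRP = 5.74% + 1.0909 × 9.35% = 15.94%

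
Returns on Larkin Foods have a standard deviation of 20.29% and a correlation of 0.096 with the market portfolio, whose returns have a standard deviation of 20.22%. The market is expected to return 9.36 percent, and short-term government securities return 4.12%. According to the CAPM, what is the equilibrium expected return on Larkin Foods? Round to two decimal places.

4.62%

β = ρ × σ_i / σ_m = 0.096 × 20.29% / 20.22% = 0.0963
MRP = 9.36% − 4.12% = 5.24%
E(R) = 4.12% + 0.0963 × 5.24% = 4.62%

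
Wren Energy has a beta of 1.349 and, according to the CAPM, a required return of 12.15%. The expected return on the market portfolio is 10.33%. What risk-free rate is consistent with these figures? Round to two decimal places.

5.12%

E(R) = R_f + β(E(R_m) − R_f) = R_f(1 − β) + β·E(R_m)
12.15% = R_f × (1 − 1.349) + 1.349 × 10.33%
12.15% = R_f × -0.349 + 13.93517%
R_f = (12.15% − 13.93517%) / -0.349 = 5.12%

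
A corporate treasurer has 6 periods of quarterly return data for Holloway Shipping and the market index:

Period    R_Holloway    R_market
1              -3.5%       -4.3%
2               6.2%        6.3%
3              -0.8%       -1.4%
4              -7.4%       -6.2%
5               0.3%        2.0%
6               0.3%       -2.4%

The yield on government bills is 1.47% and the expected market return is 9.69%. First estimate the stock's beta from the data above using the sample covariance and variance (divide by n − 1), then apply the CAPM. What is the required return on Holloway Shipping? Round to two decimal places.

Mean R_i = (-3.5 + 6.2 − 0.8 − 7.4 + 0.3 + 0.3) / 6 = -0.8167%
Mean R_m = (-4.3 + 6.3 − 1.4 − 6.2 + 2.0 − 2.4) / 6 = -1.0000%
Σ(R_i − R̄_i)(R_m − R̄_m) = 96.0900  ⇒  Cov = 96.0900 / 5 = 19.2180
Σ(R_m − R̄_m)² = 102.3400  ⇒  Var(R_m) = 102.3400 / 5 = 20.4680
β = Cov / Var(R_m) = 19.2180 / 20.4680 = 0.9389
MRP = 9.69% − 1.47% = 8.22%
E(R) = R_f + β × MRP = 1.47% + 0.9389 × 8.22% = 9.19%

9.19%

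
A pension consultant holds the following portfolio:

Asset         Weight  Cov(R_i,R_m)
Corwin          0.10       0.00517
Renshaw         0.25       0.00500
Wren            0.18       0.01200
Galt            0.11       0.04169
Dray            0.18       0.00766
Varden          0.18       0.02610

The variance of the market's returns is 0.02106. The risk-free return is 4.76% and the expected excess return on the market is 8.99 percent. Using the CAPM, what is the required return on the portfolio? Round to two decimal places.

β_Corwin = 0.00517 / 0.02106 = 0.2455
β_Renshaw = 0.00500 / 0.02106 = 0.2374
β_Wren = 0.01200 / 0.02106 = 0.5698
β_Galt = 0.04169 / 0.02106 = 1.9796
β_Dray = 0.00766 / 0.02106 = 0.3637
β_Varden = 0.02610 / 0.02106 = 1.2393
β_P = Σ w_i β_i = 0.10×0.2455 + 0.25×0.2374 + 0.18×0.5698 + 0.11×1.9796 + 0.18×0.3637 + 0.18×1.2393 = 0.6928
E(R_P) = R_f + β_P × MRP = 4.76% + 0.6928 × 8.99% = 10.99%

10.99%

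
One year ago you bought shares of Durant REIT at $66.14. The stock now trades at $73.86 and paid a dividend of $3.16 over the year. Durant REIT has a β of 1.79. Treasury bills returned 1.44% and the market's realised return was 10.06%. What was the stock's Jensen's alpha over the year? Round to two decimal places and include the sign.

-0.42%

Realised HPR = (P1 + D1 − P0) / P0 = (73.86 + 3.16 − 66.14) / 66.14 = 10.88 / 66.14 = 16.4500%
MRP = 10.06% − 1.44% = 8.62%
CAPM required = R_f + β·MRP = 1.44% + 1.79 × 8.62% = 16.8698%
α = realised − required = 16.4500% − 16.8698% = -0.42%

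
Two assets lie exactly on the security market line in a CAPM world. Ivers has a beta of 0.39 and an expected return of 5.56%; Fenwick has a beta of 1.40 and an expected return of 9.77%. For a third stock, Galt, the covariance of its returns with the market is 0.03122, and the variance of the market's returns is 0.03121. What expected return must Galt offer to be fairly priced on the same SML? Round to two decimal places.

MRP = (9.77% − 5.56%) / (1.40 − 0.39) = 4.1683%
R_f = 5.56% − 0.39 × 4.1683% = 3.9344%
β_Galt = Cov / Var(R_m) = 0.03122 / 0.03121 = 1.0003
E(R_Galt) = R_f + β × MRP = 3.9344% + 1.0003 × 4.1683% = 8.10%

8.10%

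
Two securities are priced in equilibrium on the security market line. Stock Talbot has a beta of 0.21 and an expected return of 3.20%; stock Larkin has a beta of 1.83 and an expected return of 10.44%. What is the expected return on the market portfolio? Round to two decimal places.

Both satisfy E(R) = R_f + β·MRP, so the slope of the SML is
MRP = (10.44% − 3.20%) / (1.83 − 0.21) = 7.24% / 1.62 = 4.4691%
R_f = E(R_Talbot) − β_Talbot·MRP = 3.20% − 0.21 × 4.4691% = 2.2615%
E(R_m) = R_f + MRP = 2.2615% + 4.4691% = 6.73%

6.73%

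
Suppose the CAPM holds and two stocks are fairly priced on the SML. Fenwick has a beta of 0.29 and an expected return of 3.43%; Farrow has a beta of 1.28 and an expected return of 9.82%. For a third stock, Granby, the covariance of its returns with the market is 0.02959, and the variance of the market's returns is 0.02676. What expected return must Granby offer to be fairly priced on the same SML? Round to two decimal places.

MRP = (9.82% − 3.43%) / (1.28 − 0.29) = 6.4545%
R_f = 3.43% − 0.29 × 6.4545% = 1.5582%
β_Granby = Cov / Var(R_m) = 0.02959 / 0.02676 = 1.1058
E(R_Granby) = R_f + β × MRP = 1.5582% + 1.1058 × 6.4545% = 8.70%

8.70%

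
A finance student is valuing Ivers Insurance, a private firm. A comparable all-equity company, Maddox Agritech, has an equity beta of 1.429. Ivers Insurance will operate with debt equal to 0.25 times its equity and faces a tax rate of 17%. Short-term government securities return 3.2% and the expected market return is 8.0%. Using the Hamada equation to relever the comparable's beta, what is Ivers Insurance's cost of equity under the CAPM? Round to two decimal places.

11.48%

β_L = β_U × [1 + (1 − t)(D/E)] = 1.429 × [1 + (1 − 0.17) × 0.25]
    = 1.429 × [1 + 0.83 × 0.25] = 1.429 × 1.2075 = 1.7255
MRP = 8.0% − 3.2% = 4.80%
E(R) = R_f + β_L × MRP = 3.2% + 1.7255 × 4.8% = 11.48%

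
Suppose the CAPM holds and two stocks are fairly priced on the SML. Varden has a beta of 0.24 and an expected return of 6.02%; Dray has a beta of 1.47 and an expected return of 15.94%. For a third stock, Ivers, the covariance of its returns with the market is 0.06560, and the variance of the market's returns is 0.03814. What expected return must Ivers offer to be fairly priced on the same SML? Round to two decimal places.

17.96%

MRP = (15.94% − 6.02%) / (1.47 − 0.24) = 8.0650%
R_f = 6.02% − 0.24 × 8.0650% = 4.0844%
β_Ivers = Cov / Var(R_m) = 0.06560 / 0.03814 = 1.7200
E(R_Ivers) = R_f + β × MRP = 4.0844% + 1.7200 × 8.0650% = 17.96%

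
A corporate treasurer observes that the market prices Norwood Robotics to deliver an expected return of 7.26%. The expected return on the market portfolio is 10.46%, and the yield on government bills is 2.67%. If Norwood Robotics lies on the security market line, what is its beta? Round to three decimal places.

MRP = 10.46% − 2.67% = 7.79%
β = (E(R) − R_f) / MRP = (7.26% − 2.67%) / 7.79% = 4.59% / 7.79% = 0.589

0.589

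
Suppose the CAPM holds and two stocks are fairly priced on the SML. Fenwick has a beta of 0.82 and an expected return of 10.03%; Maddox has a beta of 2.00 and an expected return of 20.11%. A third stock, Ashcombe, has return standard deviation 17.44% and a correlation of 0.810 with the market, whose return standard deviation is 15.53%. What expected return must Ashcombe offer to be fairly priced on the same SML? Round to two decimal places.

10.80%

MRP = (20.11% − 10.03%) / (2.00 − 0.82) = 8.5424%
R_f = 10.03% − 0.82 × 8.5424% = 3.0252%
β_Ashcombe = ρ·σ_i/σ_m = 0.810 × 17.44 / 15.53 = 0.9096
E(R_Ashcombe) = R_f + β × MRP = 3.0252% + 0.9096 × 8.5424% = 10.80%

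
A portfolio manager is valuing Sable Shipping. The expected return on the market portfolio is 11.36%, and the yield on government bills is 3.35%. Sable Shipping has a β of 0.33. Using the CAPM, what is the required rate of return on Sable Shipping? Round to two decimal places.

5.99%

Market risk premium = E(R_m) − R_f = 11.36% − 3.35% = 8.01%
E(R) = R_f + β × MRP = 3.35% + 0.33 × 8.01% = 5.99%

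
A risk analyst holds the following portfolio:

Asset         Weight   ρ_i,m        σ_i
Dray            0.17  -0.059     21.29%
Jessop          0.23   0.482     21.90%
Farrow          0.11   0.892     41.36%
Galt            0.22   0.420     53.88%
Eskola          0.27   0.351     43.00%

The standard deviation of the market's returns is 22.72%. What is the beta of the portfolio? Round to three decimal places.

0.675

β_Dray = -0.059 × 21.29% / 22.72% = -0.0553
β_Jessop = 0.482 × 21.90% / 22.72% = 0.4646
β_Farrow = 0.892 × 41.36% / 22.72% = 1.6238
β_Galt = 0.420 × 53.88% / 22.72% = 0.9960
β_Eskola = 0.351 × 43.00% / 22.72% = 0.6643
β_P = Σ w_i β_i = 0.17×-0.0553 + 0.23×0.4646 + 0.11×1.6238 + 0.22×0.9960 + 0.27×0.6643 = 0.6746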